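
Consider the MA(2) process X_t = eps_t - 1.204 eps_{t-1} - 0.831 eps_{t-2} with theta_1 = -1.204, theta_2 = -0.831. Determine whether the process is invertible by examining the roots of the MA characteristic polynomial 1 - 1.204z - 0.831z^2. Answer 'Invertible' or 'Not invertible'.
\text{Not invertible}

The MA(q) characteristic polynomial is P(z) = 1 - 1.204z - 0.831z^2.
Invertibility requires all roots to lie outside the unit circle, i.e. |z| > 1 for every root.
Set 1 + (-1.204) z + (-0.831) z^2 = 0, i.e. a z^2 + b z + c = 0 with a = -0.831, b = -1.204, c = 1.
Discriminant D = b^2 - 4ac = (-1.204)^2 - 4*(-0.831)*1 = 1.449616 - (-3.324) = 4.773616.
D >= 0, so the roots are real: z = (-b +/- sqrt(D)) / (2a) = (1.204 +/- 2.184861) / (-1.662).
  z_1 = (1.204 + 2.184861) / (-1.662) = -2.039,   |z_1| = 2.039.
  z_2 = (1.204 - 2.184861) / (-1.662) = 0.5902,   |z_2| = 0.5902.
Moduli of all roots: 2.0390, 0.5902.
All moduli strictly greater than 1? No.
Verdict: Not invertible.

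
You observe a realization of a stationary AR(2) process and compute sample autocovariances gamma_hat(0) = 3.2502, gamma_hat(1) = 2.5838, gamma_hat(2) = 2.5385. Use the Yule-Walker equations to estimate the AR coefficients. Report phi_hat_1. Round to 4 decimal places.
\hat\phi_{1} = 0.4730

The Yule-Walker equations for an AR(p) process read, in matrix form,
  Gamma_p phi = r_p,   with   (Gamma_p)_{ij} = gamma(|i - j|),
                       (r_p)_i = gamma(i),   i,j = 1..p.
Substitute the sample gammas (Toeplitz matrix and right-hand side of size 2):
  Gamma_p = [[3.2502, 2.5838], [2.5838, 3.2502]]
  r_p     = [2.5838, 2.5385]
Written out:
  3.2502 phi_1 + 2.5838 phi_2 = 2.5838
  2.5838 phi_1 + 3.2502 phi_2 = 2.5385
Solve by Cramer's rule:
  det = gamma(0)^2 - gamma(1)^2 = (3.2502)^2 - (2.5838)^2 = 10.56380004 - 6.67602244 = 3.8877776
  phi_hat_1 = [gamma(1) gamma(0) - gamma(1) gamma(2)] / det = [(2.5838)(3.2502) - (2.5838)(2.5385)] / 3.8877776 = 1.83889046 / 3.8877776 = 0.473
  phi_hat_2 = [gamma(0) gamma(2) - gamma(1)^2] / det = [(3.2502)(2.5385) - (2.5838)^2] / 3.8877776 = 1.57461026 / 3.8877776 = 0.405
So phi_hat = [0.4730, 0.4050].
Therefore phi_hat_1 = 0.4730.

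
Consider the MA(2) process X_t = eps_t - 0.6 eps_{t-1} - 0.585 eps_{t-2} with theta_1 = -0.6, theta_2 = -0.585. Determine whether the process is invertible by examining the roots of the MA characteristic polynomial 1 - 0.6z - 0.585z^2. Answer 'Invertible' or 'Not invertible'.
\text{Not invertible}

The MA(q) characteristic polynomial is P(z) = 1 - 0.6z - 0.585z^2.
Invertibility requires all roots to lie outside the unit circle, i.e. |z| > 1 for every root.
Set 1 + (-0.6) z + (-0.585) z^2 = 0, i.e. a z^2 + b z + c = 0 with a = -0.585, b = -0.6, c = 1.
Discriminant D = b^2 - 4ac = (-0.6)^2 - 4*(-0.585)*1 = 0.36 - (-2.34) = 2.7.
D >= 0, so the roots are real: z = (-b +/- sqrt(D)) / (2a) = (0.6 +/- 1.643168) / (-1.17).
  z_1 = (0.6 + 1.643168) / (-1.17) = -1.9172,   |z_1| = 1.9172.
  z_2 = (0.6 - 1.643168) / (-1.17) = 0.8916,   |z_2| = 0.8916.
Moduli of all roots: 1.9172, 0.8916.
All moduli strictly greater than 1? No.
Verdict: Not invertible.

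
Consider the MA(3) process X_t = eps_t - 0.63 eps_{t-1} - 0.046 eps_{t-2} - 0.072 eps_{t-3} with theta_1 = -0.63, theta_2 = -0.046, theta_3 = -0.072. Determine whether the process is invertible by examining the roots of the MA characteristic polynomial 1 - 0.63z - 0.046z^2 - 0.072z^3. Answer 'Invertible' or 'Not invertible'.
\text{Invertible}

The MA(q) characteristic polynomial is P(z) = 1 - 0.63z - 0.046z^2 - 0.072z^3.
Invertibility requires all roots to lie outside the unit circle, i.e. |z| > 1 for every root.
Degree 3: look for a simple real root z0 first, then factor out (1 - z/z0) and solve the remaining quadratic.
Testing z0 = 1.25: P(1.25) = 1 + (-0.63)(1.25) + (-0.046)(1.25)^2 + (-0.072)(1.25)^3
  = 1 + (-0.7875) + (-0.071875) + (-0.140625) = 0.  So z_0 = 1.25 is a root, |z_0| = 1.25.
Divide out the factor (1 - 0.8 z) = (1 - z/z0) (since 1/z0 = 0.8):
  P(z) = (1 - 0.8 z)(1 + (0.17) z + (0.09) z^2)
  [check: z-coef 0.17 - (0.8) = -0.63; z^2-coef 0.09 - (0.8)(0.17) = -0.046; z^3-coef -(0.8)(0.09) = -0.072.]
Remaining roots from the quadratic factor 1 + (0.17) z + (0.09) z^2:
  Set 1 + (0.17) z + (0.09) z^2 = 0, i.e. a z^2 + b z + c = 0 with a = 0.09, b = 0.17, c = 1.
  Discriminant D = b^2 - 4ac = (0.17)^2 - 4*(0.09)*1 = 0.0289 - (0.36) = -0.3311.
  D < 0, so the roots are the complex-conjugate pair z = (-b +/- i sqrt(-D)) / (2a) = -0.9444 +/- 3.1967i.
  For a conjugate pair |z|^2 = z * conj(z) = (product of roots) = c/a = 1/(0.09) = 11.111111, so |z| = sqrt(11.111111) = 3.3333 for both roots.
Moduli of all roots: 1.2500, 3.3333, 3.3333.
All moduli strictly greater than 1? Yes.
Verdict: Invertible.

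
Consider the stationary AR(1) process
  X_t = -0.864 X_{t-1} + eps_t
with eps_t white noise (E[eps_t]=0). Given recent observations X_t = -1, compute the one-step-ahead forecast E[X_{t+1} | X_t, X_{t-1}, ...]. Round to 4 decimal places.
E[X_{t+1} \mid \mathcal F_t] = 0.8640

For an AR(p) model X_t = c + sum_i phi_i X_{t-i} + eps_t, the
one-step-ahead conditional mean is
  E[X_{t+1} | X_t, ...] = c + sum_i phi_i X_{t+1-i}.
Substitute known values:
  E[X_{t+1} | ...] = (-0.864) * (-1)
                   = 0.8640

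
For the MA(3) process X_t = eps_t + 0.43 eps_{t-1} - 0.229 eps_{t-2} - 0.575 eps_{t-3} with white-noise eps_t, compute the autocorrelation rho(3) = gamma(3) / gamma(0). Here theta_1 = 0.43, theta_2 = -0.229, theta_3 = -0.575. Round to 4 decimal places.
\rho(3) = -0.3667

For an MA(q) process with theta_0 = 1, the autocovariance is
  gamma(k) = sigma^2 * sum_{i=0..q-k} theta_i * theta_{i+k},
and rho(k) = gamma(k) / gamma(0). Sigma^2 cancels.
  numerator   = (1)*(-0.575) = -0.575.
  denominator = (1)^2 + (0.43)^2 + (-0.229)^2 + (-0.575)^2 = 1.567966.
  rho(3) = -0.575 / 1.567966 = -0.3667.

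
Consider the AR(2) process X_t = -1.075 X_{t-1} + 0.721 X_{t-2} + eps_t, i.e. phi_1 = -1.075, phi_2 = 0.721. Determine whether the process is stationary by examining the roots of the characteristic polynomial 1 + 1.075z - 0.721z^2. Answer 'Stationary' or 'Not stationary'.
\text{Not stationary}

The AR(p) characteristic polynomial is P(z) = 1 + 1.075z - 0.721z^2.
Stationarity requires all roots to lie outside the unit circle, i.e. |z| > 1 for every root.
Set 1 + (1.075) z + (-0.721) z^2 = 0, i.e. a z^2 + b z + c = 0 with a = -0.721, b = 1.075, c = 1.
Discriminant D = b^2 - 4ac = (1.075)^2 - 4*(-0.721)*1 = 1.155625 - (-2.884) = 4.039625.
D >= 0, so the roots are real: z = (-b +/- sqrt(D)) / (2a) = (-1.075 +/- 2.009882) / (-1.442).
  z_1 = (-1.075 + 2.009882) / (-1.442) = -0.6483,   |z_1| = 0.6483.
  z_2 = (-1.075 - 2.009882) / (-1.442) = 2.1393,   |z_2| = 2.1393.
Moduli of all roots: 0.6483, 2.1393.
All moduli strictly greater than 1? No.
Verdict: Not stationary.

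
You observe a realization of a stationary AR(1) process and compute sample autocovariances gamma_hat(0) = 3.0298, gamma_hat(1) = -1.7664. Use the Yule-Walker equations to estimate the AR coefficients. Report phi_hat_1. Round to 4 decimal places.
\hat\phi_{1} = -0.5830

The Yule-Walker equations for an AR(p) process read, in matrix form,
  Gamma_p phi = r_p,   with   (Gamma_p)_{ij} = gamma(|i - j|),
                       (r_p)_i = gamma(i),   i,j = 1..p.
Substitute the sample gammas (Toeplitz matrix and right-hand side of size 1):
  Gamma_p = [[3.0298]]
  r_p     = [-1.7664]
With p = 1 this is the single equation gamma(0) phi_1 = gamma(1):
  phi_hat_1 = gamma(1) / gamma(0) = -1.7664 / 3.0298 = -0.5830.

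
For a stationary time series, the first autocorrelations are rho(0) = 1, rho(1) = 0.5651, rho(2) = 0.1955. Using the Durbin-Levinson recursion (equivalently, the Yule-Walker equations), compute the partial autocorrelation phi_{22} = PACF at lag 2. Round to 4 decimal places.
\phi_{22} = -0.1819

The PACF at lag k is phi_{kk}, the last component of the solution
to the Yule-Walker system G_k phi = r_k where
  (G_k)_{ij} = rho(|i - j|), (r_k)_i = rho(i), i,j = 1..k.
Equivalently, Durbin-Levinson gives phi_{kk} iteratively:
  phi_{11} = rho(1)
  phi_{kk} = [rho(k) - sum_{j=1..k-1} phi_{k-1,j} rho(k-j)]
            / [1 - sum_{j=1..k-1} phi_{k-1,j} rho(j)],
  phi_{k,j} = phi_{k-1,j} - phi_{kk} phi_{k-1,k-j},  j = 1..k-1.
Step k = 1:
  phi_11 = rho(1) = 0.5651.
Step k = 2:
  phi_22 = [rho(2) - phi_11 rho(1)] / [1 - phi_11 rho(1)] = [0.1955 - (0.5651)(0.5651)] / [1 - (0.5651)(0.5651)]
         = -0.12383801 / 0.68066199 = -0.1819.
Therefore phi_{22} = -0.1819.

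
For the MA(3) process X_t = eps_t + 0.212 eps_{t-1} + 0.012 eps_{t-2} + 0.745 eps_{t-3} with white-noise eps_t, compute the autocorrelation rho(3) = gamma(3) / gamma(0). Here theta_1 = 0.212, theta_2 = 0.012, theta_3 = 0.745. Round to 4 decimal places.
\rho(3) = 0.4656

For an MA(q) process with theta_0 = 1, the autocovariance is
  gamma(k) = sigma^2 * sum_{i=0..q-k} theta_i * theta_{i+k},
and rho(k) = gamma(k) / gamma(0). Sigma^2 cancels.
  numerator   = (1)*(0.745) = 0.745.
  denominator = (1)^2 + (0.212)^2 + (0.012)^2 + (0.745)^2 = 1.600113.
  rho(3) = 0.745 / 1.600113 = 0.4656.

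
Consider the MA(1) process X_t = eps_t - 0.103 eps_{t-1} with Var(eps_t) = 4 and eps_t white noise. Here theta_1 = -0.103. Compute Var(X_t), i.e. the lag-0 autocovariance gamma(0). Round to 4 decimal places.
\gamma(0) = 4.0424

For an MA(q) process X_t = eps_t + sum_i theta_i eps_{t-i} with
Var(eps_t) = sigma^2, the variance is
  gamma(0) = sigma^2 * (1 + sum_i theta_i^2).
  sum_i theta_i^2 = (-0.103)^2 = 0.010609.
  gamma(0) = 4 * (1 + 0.010609) = 4 * 1.010609 = 4.042436, which rounds to 4.0424.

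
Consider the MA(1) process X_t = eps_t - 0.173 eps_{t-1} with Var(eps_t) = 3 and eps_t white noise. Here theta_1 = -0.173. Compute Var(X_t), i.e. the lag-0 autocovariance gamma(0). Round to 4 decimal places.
\gamma(0) = 3.0898

For an MA(q) process X_t = eps_t + sum_i theta_i eps_{t-i} with
Var(eps_t) = sigma^2, the variance is
  gamma(0) = sigma^2 * (1 + sum_i theta_i^2).
  sum_i theta_i^2 = (-0.173)^2 = 0.029929.
  gamma(0) = 3 * (1 + 0.029929) = 3 * 1.029929 = 3.089787, which rounds to 3.0898.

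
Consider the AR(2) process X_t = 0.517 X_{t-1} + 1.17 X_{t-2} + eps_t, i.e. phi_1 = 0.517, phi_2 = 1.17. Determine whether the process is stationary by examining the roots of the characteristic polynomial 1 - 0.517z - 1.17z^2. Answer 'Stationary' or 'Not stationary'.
\text{Not stationary}

The AR(p) characteristic polynomial is P(z) = 1 - 0.517z - 1.17z^2.
Stationarity requires all roots to lie outside the unit circle, i.e. |z| > 1 for every root.
Set 1 + (-0.517) z + (-1.17) z^2 = 0, i.e. a z^2 + b z + c = 0 with a = -1.17, b = -0.517, c = 1.
Discriminant D = b^2 - 4ac = (-0.517)^2 - 4*(-1.17)*1 = 0.267289 - (-4.68) = 4.947289.
D >= 0, so the roots are real: z = (-b +/- sqrt(D)) / (2a) = (0.517 +/- 2.22425) / (-2.34).
  z_1 = (0.517 + 2.22425) / (-2.34) = -1.1715,   |z_1| = 1.1715.
  z_2 = (0.517 - 2.22425) / (-2.34) = 0.7296,   |z_2| = 0.7296.
Moduli of all roots: 1.1715, 0.7296.
All moduli strictly greater than 1? No.
Verdict: Not stationary.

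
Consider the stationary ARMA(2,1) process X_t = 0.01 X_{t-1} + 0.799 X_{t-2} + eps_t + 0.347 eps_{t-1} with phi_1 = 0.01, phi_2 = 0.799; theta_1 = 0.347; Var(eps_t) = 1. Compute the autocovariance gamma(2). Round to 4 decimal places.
\gamma(2) = 2.5772

Multiply the model equation by X_{t-k} and take expectations. With theta_0 = psi_0 = 1 and psi_j the MA(infinity) weights, this gives
  gamma(k) - sum_i phi_i gamma(k-i) = c_k,
  c_k = sigma^2 * sum_{j=k..q} theta_j psi_{j-k}   (c_k = 0 for k > q),
using gamma(-m) = gamma(m).
psi-weights needed (psi_j = theta_j + sum_i phi_i psi_{j-i}):
  psi_1 = theta_1 + phi_1 = 0.347 + (0.01) = 0.357
Right-hand sides:
  c_0 = sigma^2 (1 + theta_1 psi_1) = 1 * (1 + (0.347)(0.357)) = 1 * 1.123879 = 1.123879
  c_1 = sigma^2 theta_1 = 1 * (0.347) = 0.347
  c_2 = 0
Equations for k = 0, 1, 2 (AR order 2, c_2 = 0):
  (E0) gamma(0) = phi_1 gamma(1) + phi_2 gamma(2) + c_0
  (E1) gamma(1) = phi_1 gamma(0) + phi_2 gamma(1) + c_1
  (E2) gamma(2) = phi_1 gamma(1) + phi_2 gamma(0)
From (E1): gamma(1) = A gamma(0) + B with
  A = phi_1 / (1 - phi_2) = 0.01 / 0.201 = 0.049751,   B = c_1 / (1 - phi_2) = 0.347 / 0.201 = 1.726368.
Insert (E2) into (E0): gamma(0) (1 - phi_2^2) = phi_1 (1 + phi_2) gamma(1) + c_0.
  phi_1 (1 + phi_2) = (0.01)(1.799) = 0.01799,   1 - phi_2^2 = 0.361599.
Replace gamma(1) by A gamma(0) + B and collect gamma(0):
  gamma(0) [0.361599 - (0.01799)(0.049751)] = (0.01799)(1.726368) + 1.123879
  gamma(0) * 0.360704 = 1.154936
  gamma(0) = 1.154936 / 0.360704 = 3.201895.
  gamma(1) = A gamma(0) + B = (0.049751)(3.201895) + (1.726368) = 1.885666.
  gamma(2) = phi_1 gamma(1) + phi_2 gamma(0) = (0.01)(1.885666) + (0.799)(3.201895) = 2.577171.
Therefore gamma(2) = 2.5772 (to 4 decimal places).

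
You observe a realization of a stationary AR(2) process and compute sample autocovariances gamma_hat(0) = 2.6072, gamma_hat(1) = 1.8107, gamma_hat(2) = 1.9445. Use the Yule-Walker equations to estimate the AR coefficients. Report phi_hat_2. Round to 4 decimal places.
\hat\phi_{2} = 0.5090

The Yule-Walker equations for an AR(p) process read, in matrix form,
  Gamma_p phi = r_p,   with   (Gamma_p)_{ij} = gamma(|i - j|),
                       (r_p)_i = gamma(i),   i,j = 1..p.
Substitute the sample gammas (Toeplitz matrix and right-hand side of size 2):
  Gamma_p = [[2.6072, 1.8107], [1.8107, 2.6072]]
  r_p     = [1.8107, 1.9445]
Written out:
  2.6072 phi_1 + 1.8107 phi_2 = 1.8107
  1.8107 phi_1 + 2.6072 phi_2 = 1.9445
Solve by Cramer's rule:
  det = gamma(0)^2 - gamma(1)^2 = (2.6072)^2 - (1.8107)^2 = 6.79749184 - 3.27863449 = 3.51885735
  phi_hat_1 = [gamma(1) gamma(0) - gamma(1) gamma(2)] / det = [(1.8107)(2.6072) - (1.8107)(1.9445)] / 3.51885735 = 1.19995089 / 3.51885735 = 0.341
  phi_hat_2 = [gamma(0) gamma(2) - gamma(1)^2] / det = [(2.6072)(1.9445) - (1.8107)^2] / 3.51885735 = 1.79106591 / 3.51885735 = 0.509
So phi_hat = [0.3410, 0.5090].
Therefore phi_hat_2 = 0.5090.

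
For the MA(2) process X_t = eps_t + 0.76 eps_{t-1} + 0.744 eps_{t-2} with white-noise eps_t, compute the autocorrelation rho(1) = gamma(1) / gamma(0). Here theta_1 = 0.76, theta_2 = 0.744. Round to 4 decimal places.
\rho(1) = 0.6219

For an MA(q) process with theta_0 = 1, the autocovariance is
  gamma(k) = sigma^2 * sum_{i=0..q-k} theta_i * theta_{i+k},
and rho(k) = gamma(k) / gamma(0). Sigma^2 cancels.
  numerator   = (1)*(0.76) + (0.76)*(0.744) = 1.32544.
  denominator = (1)^2 + (0.76)^2 + (0.744)^2 = 2.131136.
  rho(1) = 1.32544 / 2.131136 = 0.6219.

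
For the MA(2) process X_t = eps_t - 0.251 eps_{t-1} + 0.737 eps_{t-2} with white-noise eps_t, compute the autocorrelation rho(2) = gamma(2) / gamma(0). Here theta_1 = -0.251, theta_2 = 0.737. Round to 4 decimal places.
\rho(2) = 0.4589

For an MA(q) process with theta_0 = 1, the autocovariance is
  gamma(k) = sigma^2 * sum_{i=0..q-k} theta_i * theta_{i+k},
and rho(k) = gamma(k) / gamma(0). Sigma^2 cancels.
  numerator   = (1)*(0.737) = 0.737.
  denominator = (1)^2 + (-0.251)^2 + (0.737)^2 = 1.60617.
  rho(2) = 0.737 / 1.60617 = 0.4589.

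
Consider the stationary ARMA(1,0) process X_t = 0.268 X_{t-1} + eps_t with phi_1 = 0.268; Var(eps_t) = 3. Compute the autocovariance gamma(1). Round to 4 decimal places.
\gamma(1) = 0.8662

Multiply the model equation by X_{t-k} and take expectations. With theta_0 = psi_0 = 1 and psi_j the MA(infinity) weights, this gives
  gamma(k) - sum_i phi_i gamma(k-i) = c_k,
  c_k = sigma^2 * sum_{j=k..q} theta_j psi_{j-k}   (c_k = 0 for k > q),
using gamma(-m) = gamma(m).
Pure AR (q = 0): c_0 = sigma^2 = 3, c_k = 0 for k >= 1.
Equations for k = 0 and k = 1 (AR order 1):
  gamma(0) = phi_1 gamma(1) + c_0
  gamma(1) = phi_1 gamma(0) + c_1
Substituting the second into the first: gamma(0) (1 - phi_1^2) = c_0 + phi_1 c_1, so
  gamma(0) = c_0 / (1 - phi_1^2) = 3 / (1 - (0.268)^2) = 3 / 0.928176 = 3.232146.
  gamma(1) = phi_1 gamma(0) = (0.268)(3.232146) = 0.866215.
Therefore gamma(1) = 0.8662 (to 4 decimal places).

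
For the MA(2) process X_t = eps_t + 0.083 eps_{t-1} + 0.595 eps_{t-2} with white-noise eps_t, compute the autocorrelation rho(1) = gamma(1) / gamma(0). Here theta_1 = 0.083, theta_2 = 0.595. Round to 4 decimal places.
\rho(1) = 0.0973

For an MA(q) process with theta_0 = 1, the autocovariance is
  gamma(k) = sigma^2 * sum_{i=0..q-k} theta_i * theta_{i+k},
and rho(k) = gamma(k) / gamma(0). Sigma^2 cancels.
  numerator   = (1)*(0.083) + (0.083)*(0.595) = 0.132385.
  denominator = (1)^2 + (0.083)^2 + (0.595)^2 = 1.360914.
  rho(1) = 0.132385 / 1.360914 = 0.0973.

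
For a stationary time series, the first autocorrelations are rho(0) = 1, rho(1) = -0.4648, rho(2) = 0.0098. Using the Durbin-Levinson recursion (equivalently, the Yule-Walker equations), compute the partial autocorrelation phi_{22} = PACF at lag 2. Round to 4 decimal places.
\phi_{22} = -0.2631

The PACF at lag k is phi_{kk}, the last component of the solution
to the Yule-Walker system G_k phi = r_k where
  (G_k)_{ij} = rho(|i - j|), (r_k)_i = rho(i), i,j = 1..k.
Equivalently, Durbin-Levinson gives phi_{kk} iteratively:
  phi_{11} = rho(1)
  phi_{kk} = [rho(k) - sum_{j=1..k-1} phi_{k-1,j} rho(k-j)]
            / [1 - sum_{j=1..k-1} phi_{k-1,j} rho(j)],
  phi_{k,j} = phi_{k-1,j} - phi_{kk} phi_{k-1,k-j},  j = 1..k-1.
Step k = 1:
  phi_11 = rho(1) = -0.4648.
Step k = 2:
  phi_22 = [rho(2) - phi_11 rho(1)] / [1 - phi_11 rho(1)] = [0.0098 - (-0.4648)(-0.4648)] / [1 - (-0.4648)(-0.4648)]
         = -0.20623904 / 0.78396096 = -0.2631.
Therefore phi_{22} = -0.2631.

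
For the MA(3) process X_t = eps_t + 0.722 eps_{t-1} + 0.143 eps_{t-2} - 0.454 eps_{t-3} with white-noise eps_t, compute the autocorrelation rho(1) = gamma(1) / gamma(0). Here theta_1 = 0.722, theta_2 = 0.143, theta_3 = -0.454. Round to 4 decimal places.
\rho(1) = 0.4350

For an MA(q) process with theta_0 = 1, the autocovariance is
  gamma(k) = sigma^2 * sum_{i=0..q-k} theta_i * theta_{i+k},
and rho(k) = gamma(k) / gamma(0). Sigma^2 cancels.
  numerator   = (1)*(0.722) + (0.722)*(0.143) + (0.143)*(-0.454) = 0.760324.
  denominator = (1)^2 + (0.722)^2 + (0.143)^2 + (-0.454)^2 = 1.747849.
  rho(1) = 0.760324 / 1.747849 = 0.4350.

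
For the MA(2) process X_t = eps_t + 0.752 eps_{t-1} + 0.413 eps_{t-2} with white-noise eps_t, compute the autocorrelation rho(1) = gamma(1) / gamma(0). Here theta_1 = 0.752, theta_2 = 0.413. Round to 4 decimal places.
\rho(1) = 0.6121

For an MA(q) process with theta_0 = 1, the autocovariance is
  gamma(k) = sigma^2 * sum_{i=0..q-k} theta_i * theta_{i+k},
and rho(k) = gamma(k) / gamma(0). Sigma^2 cancels.
  numerator   = (1)*(0.752) + (0.752)*(0.413) = 1.062576.
  denominator = (1)^2 + (0.752)^2 + (0.413)^2 = 1.736073.
  rho(1) = 1.062576 / 1.736073 = 0.6121.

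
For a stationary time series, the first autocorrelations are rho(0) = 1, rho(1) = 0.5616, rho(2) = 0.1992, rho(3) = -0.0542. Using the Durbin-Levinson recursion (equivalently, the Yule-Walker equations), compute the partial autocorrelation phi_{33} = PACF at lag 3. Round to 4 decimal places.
\phi_{33} = -0.1350

The PACF at lag k is phi_{kk}, the last component of the solution
to the Yule-Walker system G_k phi = r_k where
  (G_k)_{ij} = rho(|i - j|), (r_k)_i = rho(i), i,j = 1..k.
Equivalently, Durbin-Levinson gives phi_{kk} iteratively:
  phi_{11} = rho(1)
  phi_{kk} = [rho(k) - sum_{j=1..k-1} phi_{k-1,j} rho(k-j)]
            / [1 - sum_{j=1..k-1} phi_{k-1,j} rho(j)],
  phi_{k,j} = phi_{k-1,j} - phi_{kk} phi_{k-1,k-j},  j = 1..k-1.
Step k = 1:
  phi_11 = rho(1) = 0.5616.
Step k = 2:
  phi_22 = [rho(2) - phi_11 rho(1)] / [1 - phi_11 rho(1)] = [0.1992 - (0.5616)(0.5616)] / [1 - (0.5616)(0.5616)]
         = -0.11619456 / 0.68460544 = -0.169725.
  Update: phi_21 = phi_11 - phi_22 phi_11 = 0.5616 - (-0.169725)(0.5616) = 0.656917.
Step k = 3:
  phi_33 = [rho(3) - phi_21 rho(2) - phi_22 rho(1)] / [1 - phi_21 rho(1) - phi_22 rho(2)]
    numerator   = -0.0542 - (0.656917)(0.1992) - (-0.169725)(0.5616) = -0.08974048
    denominator = 1 - (0.656917)(0.5616) - (-0.169725)(0.1992) = 0.66488433
  phi_33 = -0.08974048 / 0.66488433 = -0.135.
Therefore phi_{33} = -0.1350.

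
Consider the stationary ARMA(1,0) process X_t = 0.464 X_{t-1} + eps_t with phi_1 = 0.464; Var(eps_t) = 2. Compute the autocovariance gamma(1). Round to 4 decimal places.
\gamma(1) = 1.1826

Multiply the model equation by X_{t-k} and take expectations. With theta_0 = psi_0 = 1 and psi_j the MA(infinity) weights, this gives
  gamma(k) - sum_i phi_i gamma(k-i) = c_k,
  c_k = sigma^2 * sum_{j=k..q} theta_j psi_{j-k}   (c_k = 0 for k > q),
using gamma(-m) = gamma(m).
Pure AR (q = 0): c_0 = sigma^2 = 2, c_k = 0 for k >= 1.
Equations for k = 0 and k = 1 (AR order 1):
  gamma(0) = phi_1 gamma(1) + c_0
  gamma(1) = phi_1 gamma(0) + c_1
Substituting the second into the first: gamma(0) (1 - phi_1^2) = c_0 + phi_1 c_1, so
  gamma(0) = c_0 / (1 - phi_1^2) = 2 / (1 - (0.464)^2) = 2 / 0.784704 = 2.548732.
  gamma(1) = phi_1 gamma(0) = (0.464)(2.548732) = 1.182612.
Therefore gamma(1) = 1.1826 (to 4 decimal places).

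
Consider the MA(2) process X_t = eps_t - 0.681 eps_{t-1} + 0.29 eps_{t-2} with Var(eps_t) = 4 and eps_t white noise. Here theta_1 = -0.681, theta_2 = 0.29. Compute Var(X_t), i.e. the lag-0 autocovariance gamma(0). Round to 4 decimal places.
\gamma(0) = 6.1914

For an MA(q) process X_t = eps_t + sum_i theta_i eps_{t-i} with
Var(eps_t) = sigma^2, the variance is
  gamma(0) = sigma^2 * (1 + sum_i theta_i^2).
  sum_i theta_i^2 = (-0.681)^2 + (0.29)^2 = 0.463761 + 0.0841 = 0.547861.
  gamma(0) = 4 * (1 + 0.547861) = 4 * 1.547861 = 6.191444, which rounds to 6.1914.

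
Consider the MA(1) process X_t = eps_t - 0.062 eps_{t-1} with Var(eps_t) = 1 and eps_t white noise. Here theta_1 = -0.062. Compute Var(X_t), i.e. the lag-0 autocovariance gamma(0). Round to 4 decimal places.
\gamma(0) = 1.0038

For an MA(q) process X_t = eps_t + sum_i theta_i eps_{t-i} with
Var(eps_t) = sigma^2, the variance is
  gamma(0) = sigma^2 * (1 + sum_i theta_i^2).
  sum_i theta_i^2 = (-0.062)^2 = 0.003844.
  gamma(0) = 1 * (1 + 0.003844) = 1 * 1.003844 = 1.003844, which rounds to 1.0038.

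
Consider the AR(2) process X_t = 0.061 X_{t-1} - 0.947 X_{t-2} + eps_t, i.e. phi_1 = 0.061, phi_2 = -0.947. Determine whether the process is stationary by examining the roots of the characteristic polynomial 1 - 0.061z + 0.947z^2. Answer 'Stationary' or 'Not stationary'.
\text{Stationary}

The AR(p) characteristic polynomial is P(z) = 1 - 0.061z + 0.947z^2.
Stationarity requires all roots to lie outside the unit circle, i.e. |z| > 1 for every root.
Set 1 + (-0.061) z + (0.947) z^2 = 0, i.e. a z^2 + b z + c = 0 with a = 0.947, b = -0.061, c = 1.
Discriminant D = b^2 - 4ac = (-0.061)^2 - 4*(0.947)*1 = 0.003721 - (3.788) = -3.784279.
D < 0, so the roots are the complex-conjugate pair z = (-b +/- i sqrt(-D)) / (2a) = 0.0322 +/- 1.0271i.
For a conjugate pair |z|^2 = z * conj(z) = (product of roots) = c/a = 1/(0.947) = 1.055966, so |z| = sqrt(1.055966) = 1.0276 for both roots.
Moduli of all roots: 1.0276, 1.0276.
All moduli strictly greater than 1? Yes.
Verdict: Stationary.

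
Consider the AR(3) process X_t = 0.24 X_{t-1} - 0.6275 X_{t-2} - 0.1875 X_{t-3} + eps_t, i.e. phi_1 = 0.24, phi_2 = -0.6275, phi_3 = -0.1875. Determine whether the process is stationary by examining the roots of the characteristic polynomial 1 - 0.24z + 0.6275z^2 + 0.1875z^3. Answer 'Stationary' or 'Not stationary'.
\text{Stationary}

The AR(p) characteristic polynomial is P(z) = 1 - 0.24z + 0.6275z^2 + 0.1875z^3.
Stationarity requires all roots to lie outside the unit circle, i.e. |z| > 1 for every root.
Degree 3: look for a simple real root z0 first, then factor out (1 - z/z0) and solve the remaining quadratic.
Testing z0 = -4: P(-4) = 1 + (-0.24)(-4) + (0.6275)(-4)^2 + (0.1875)(-4)^3
  = 1 + (0.96) + (10.04) + (-12) = 0.  So z_0 = -4 is a root, |z_0| = 4.
Divide out the factor (1 + 0.25 z) = (1 - z/z0) (since 1/z0 = -0.25):
  P(z) = (1 + 0.25 z)(1 + (-0.49) z + (0.75) z^2)
  [check: z-coef -0.49 - (-0.25) = -0.24; z^2-coef 0.75 - (-0.25)(-0.49) = 0.6275; z^3-coef -(-0.25)(0.75) = 0.1875.]
Remaining roots from the quadratic factor 1 + (-0.49) z + (0.75) z^2:
  Set 1 + (-0.49) z + (0.75) z^2 = 0, i.e. a z^2 + b z + c = 0 with a = 0.75, b = -0.49, c = 1.
  Discriminant D = b^2 - 4ac = (-0.49)^2 - 4*(0.75)*1 = 0.2401 - (3) = -2.7599.
  D < 0, so the roots are the complex-conjugate pair z = (-b +/- i sqrt(-D)) / (2a) = 0.3267 +/- 1.1075i.
  For a conjugate pair |z|^2 = z * conj(z) = (product of roots) = c/a = 1/(0.75) = 1.333333, so |z| = sqrt(1.333333) = 1.1547 for both roots.
Moduli of all roots: 4.0000, 1.1547, 1.1547.
All moduli strictly greater than 1? Yes.
Verdict: Stationary.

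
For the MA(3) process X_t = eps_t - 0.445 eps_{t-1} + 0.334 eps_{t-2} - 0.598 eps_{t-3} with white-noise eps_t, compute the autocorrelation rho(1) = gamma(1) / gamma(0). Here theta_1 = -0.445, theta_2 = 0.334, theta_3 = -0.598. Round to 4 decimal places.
\rho(1) = -0.4759

For an MA(q) process with theta_0 = 1, the autocovariance is
  gamma(k) = sigma^2 * sum_{i=0..q-k} theta_i * theta_{i+k},
and rho(k) = gamma(k) / gamma(0). Sigma^2 cancels.
  numerator   = (1)*(-0.445) + (-0.445)*(0.334) + (0.334)*(-0.598) = -0.793362.
  denominator = (1)^2 + (-0.445)^2 + (0.334)^2 + (-0.598)^2 = 1.667185.
  rho(1) = -0.793362 / 1.667185 = -0.4759.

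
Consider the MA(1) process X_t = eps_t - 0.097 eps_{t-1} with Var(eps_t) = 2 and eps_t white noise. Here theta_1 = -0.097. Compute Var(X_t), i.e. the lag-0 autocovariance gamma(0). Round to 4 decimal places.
\gamma(0) = 2.0188

For an MA(q) process X_t = eps_t + sum_i theta_i eps_{t-i} with
Var(eps_t) = sigma^2, the variance is
  gamma(0) = sigma^2 * (1 + sum_i theta_i^2).
  sum_i theta_i^2 = (-0.097)^2 = 0.009409.
  gamma(0) = 2 * (1 + 0.009409) = 2 * 1.009409 = 2.018818, which rounds to 2.0188.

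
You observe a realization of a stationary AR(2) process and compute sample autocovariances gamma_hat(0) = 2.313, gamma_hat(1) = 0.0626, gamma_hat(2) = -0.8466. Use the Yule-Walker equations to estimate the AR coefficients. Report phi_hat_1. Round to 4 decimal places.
\hat\phi_{1} = 0.0370

The Yule-Walker equations for an AR(p) process read, in matrix form,
  Gamma_p phi = r_p,   with   (Gamma_p)_{ij} = gamma(|i - j|),
                       (r_p)_i = gamma(i),   i,j = 1..p.
Substitute the sample gammas (Toeplitz matrix and right-hand side of size 2):
  Gamma_p = [[2.313, 0.0626], [0.0626, 2.313]]
  r_p     = [0.0626, -0.8466]
Written out:
  2.313 phi_1 + 0.0626 phi_2 = 0.0626
  0.0626 phi_1 + 2.313 phi_2 = -0.8466
Solve by Cramer's rule:
  det = gamma(0)^2 - gamma(1)^2 = (2.313)^2 - (0.0626)^2 = 5.349969 - 0.00391876 = 5.34605024
  phi_hat_1 = [gamma(1) gamma(0) - gamma(1) gamma(2)] / det = [(0.0626)(2.313) - (0.0626)(-0.8466)] / 5.34605024 = 0.19779096 / 5.34605024 = 0.037
  phi_hat_2 = [gamma(0) gamma(2) - gamma(1)^2] / det = [(2.313)(-0.8466) - (0.0626)^2] / 5.34605024 = -1.96210456 / 5.34605024 = -0.367
So phi_hat = [0.0370, -0.3670].
Therefore phi_hat_1 = 0.0370.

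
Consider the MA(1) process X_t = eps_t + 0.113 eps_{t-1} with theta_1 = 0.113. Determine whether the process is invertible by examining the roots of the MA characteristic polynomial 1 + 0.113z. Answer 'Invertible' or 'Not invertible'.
\text{Invertible}

The MA(q) characteristic polynomial is P(z) = 1 + 0.113z.
Invertibility requires all roots to lie outside the unit circle, i.e. |z| > 1 for every root.
This is linear in z: 1 + (0.113) z = 0  =>  z = -1/(0.113) = -8.849558,  |z| = 8.849558.
Moduli of all roots: 8.8496.
All moduli strictly greater than 1? Yes.
Verdict: Invertible.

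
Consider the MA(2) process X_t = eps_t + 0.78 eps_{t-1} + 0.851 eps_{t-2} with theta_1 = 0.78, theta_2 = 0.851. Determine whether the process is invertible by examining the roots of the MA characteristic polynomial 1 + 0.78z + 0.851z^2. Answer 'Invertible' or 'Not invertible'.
\text{Invertible}

The MA(q) characteristic polynomial is P(z) = 1 + 0.78z + 0.851z^2.
Invertibility requires all roots to lie outside the unit circle, i.e. |z| > 1 for every root.
Set 1 + (0.78) z + (0.851) z^2 = 0, i.e. a z^2 + b z + c = 0 with a = 0.851, b = 0.78, c = 1.
Discriminant D = b^2 - 4ac = (0.78)^2 - 4*(0.851)*1 = 0.6084 - (3.404) = -2.7956.
D < 0, so the roots are the complex-conjugate pair z = (-b +/- i sqrt(-D)) / (2a) = -0.4583 +/- 0.9824i.
For a conjugate pair |z|^2 = z * conj(z) = (product of roots) = c/a = 1/(0.851) = 1.175088, so |z| = sqrt(1.175088) = 1.084 for both roots.
Moduli of all roots: 1.0840, 1.0840.
All moduli strictly greater than 1? Yes.
Verdict: Invertible.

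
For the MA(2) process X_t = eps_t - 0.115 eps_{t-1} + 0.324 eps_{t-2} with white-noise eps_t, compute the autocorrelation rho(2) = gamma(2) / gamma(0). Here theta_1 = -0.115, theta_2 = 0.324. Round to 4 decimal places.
\rho(2) = 0.2898

For an MA(q) process with theta_0 = 1, the autocovariance is
  gamma(k) = sigma^2 * sum_{i=0..q-k} theta_i * theta_{i+k},
and rho(k) = gamma(k) / gamma(0). Sigma^2 cancels.
  numerator   = (1)*(0.324) = 0.324.
  denominator = (1)^2 + (-0.115)^2 + (0.324)^2 = 1.118201.
  rho(2) = 0.324 / 1.118201 = 0.2898.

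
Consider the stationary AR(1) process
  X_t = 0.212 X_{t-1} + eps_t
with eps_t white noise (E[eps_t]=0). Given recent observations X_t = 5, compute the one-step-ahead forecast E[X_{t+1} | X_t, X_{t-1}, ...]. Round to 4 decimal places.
E[X_{t+1} \mid \mathcal F_t] = 1.0600

For an AR(p) model X_t = c + sum_i phi_i X_{t-i} + eps_t, the
one-step-ahead conditional mean is
  E[X_{t+1} | X_t, ...] = c + sum_i phi_i X_{t+1-i}.
Substitute known values:
  E[X_{t+1} | ...] = (0.212) * (5)
                   = 1.0600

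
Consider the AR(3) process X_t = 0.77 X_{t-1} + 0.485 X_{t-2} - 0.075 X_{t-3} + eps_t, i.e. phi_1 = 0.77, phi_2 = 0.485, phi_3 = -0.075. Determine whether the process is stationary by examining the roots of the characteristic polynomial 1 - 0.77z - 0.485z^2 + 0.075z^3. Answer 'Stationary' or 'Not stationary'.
\text{Not stationary}

The AR(p) characteristic polynomial is P(z) = 1 - 0.77z - 0.485z^2 + 0.075z^3.
Stationarity requires all roots to lie outside the unit circle, i.e. |z| > 1 for every root.
Degree 3: look for a simple real root z0 first, then factor out (1 - z/z0) and solve the remaining quadratic.
Testing z0 = -2: P(-2) = 1 + (-0.77)(-2) + (-0.485)(-2)^2 + (0.075)(-2)^3
  = 1 + (1.54) + (-1.94) + (-0.6) = 0.  So z_0 = -2 is a root, |z_0| = 2.
Divide out the factor (1 + 0.5 z) = (1 - z/z0) (since 1/z0 = -0.5):
  P(z) = (1 + 0.5 z)(1 + (-1.27) z + (0.15) z^2)
  [check: z-coef -1.27 - (-0.5) = -0.77; z^2-coef 0.15 - (-0.5)(-1.27) = -0.485; z^3-coef -(-0.5)(0.15) = 0.075.]
Remaining roots from the quadratic factor 1 + (-1.27) z + (0.15) z^2:
  Set 1 + (-1.27) z + (0.15) z^2 = 0, i.e. a z^2 + b z + c = 0 with a = 0.15, b = -1.27, c = 1.
  Discriminant D = b^2 - 4ac = (-1.27)^2 - 4*(0.15)*1 = 1.6129 - (0.6) = 1.0129.
  D >= 0, so the roots are real: z = (-b +/- sqrt(D)) / (2a) = (1.27 +/- 1.006429) / (0.3).
    z_1 = (1.27 + 1.006429) / (0.3) = 7.5881,   |z_1| = 7.5881.
    z_2 = (1.27 - 1.006429) / (0.3) = 0.8786,   |z_2| = 0.8786.
Moduli of all roots: 2.0000, 7.5881, 0.8786.
All moduli strictly greater than 1? No.
Verdict: Not stationary.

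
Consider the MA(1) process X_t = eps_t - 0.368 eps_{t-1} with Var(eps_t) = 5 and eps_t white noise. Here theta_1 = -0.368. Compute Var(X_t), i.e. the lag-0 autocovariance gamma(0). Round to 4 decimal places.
\gamma(0) = 5.6771

For an MA(q) process X_t = eps_t + sum_i theta_i eps_{t-i} with
Var(eps_t) = sigma^2, the variance is
  gamma(0) = sigma^2 * (1 + sum_i theta_i^2).
  sum_i theta_i^2 = (-0.368)^2 = 0.135424.
  gamma(0) = 5 * (1 + 0.135424) = 5 * 1.135424 = 5.67712, which rounds to 5.6771.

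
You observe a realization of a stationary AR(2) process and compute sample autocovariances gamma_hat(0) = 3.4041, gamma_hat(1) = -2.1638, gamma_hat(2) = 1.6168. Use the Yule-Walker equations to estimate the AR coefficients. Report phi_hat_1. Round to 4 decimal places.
\hat\phi_{1} = -0.5600

The Yule-Walker equations for an AR(p) process read, in matrix form,
  Gamma_p phi = r_p,   with   (Gamma_p)_{ij} = gamma(|i - j|),
                       (r_p)_i = gamma(i),   i,j = 1..p.
Substitute the sample gammas (Toeplitz matrix and right-hand side of size 2):
  Gamma_p = [[3.4041, -2.1638], [-2.1638, 3.4041]]
  r_p     = [-2.1638, 1.6168]
Written out:
  3.4041 phi_1 - 2.1638 phi_2 = -2.1638
  -2.1638 phi_1 + 3.4041 phi_2 = 1.6168
Solve by Cramer's rule:
  det = gamma(0)^2 - gamma(1)^2 = (3.4041)^2 - (-2.1638)^2 = 11.58789681 - 4.68203044 = 6.90586637
  phi_hat_1 = [gamma(1) gamma(0) - gamma(1) gamma(2)] / det = [(-2.1638)(3.4041) - (-2.1638)(1.6168)] / 6.90586637 = -3.86735974 / 6.90586637 = -0.56
  phi_hat_2 = [gamma(0) gamma(2) - gamma(1)^2] / det = [(3.4041)(1.6168) - (-2.1638)^2] / 6.90586637 = 0.82171844 / 6.90586637 = 0.119
So phi_hat = [-0.5600, 0.1190].
Therefore phi_hat_1 = -0.5600.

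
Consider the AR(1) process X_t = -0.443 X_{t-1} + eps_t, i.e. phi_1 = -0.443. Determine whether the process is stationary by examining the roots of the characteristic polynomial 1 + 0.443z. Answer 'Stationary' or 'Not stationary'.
\text{Stationary}

The AR(p) characteristic polynomial is P(z) = 1 + 0.443z.
Stationarity requires all roots to lie outside the unit circle, i.e. |z| > 1 for every root.
This is linear in z: 1 + (0.443) z = 0  =>  z = -1/(0.443) = -2.257336,  |z| = 2.257336.
Moduli of all roots: 2.2573.
All moduli strictly greater than 1? Yes.
Verdict: Stationary.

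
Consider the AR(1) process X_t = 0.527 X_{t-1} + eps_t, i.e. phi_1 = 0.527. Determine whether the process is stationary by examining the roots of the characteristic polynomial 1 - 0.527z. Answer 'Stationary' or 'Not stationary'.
\text{Stationary}

The AR(p) characteristic polynomial is P(z) = 1 - 0.527z.
Stationarity requires all roots to lie outside the unit circle, i.e. |z| > 1 for every root.
This is linear in z: 1 + (-0.527) z = 0  =>  z = -1/(-0.527) = 1.897533,  |z| = 1.897533.
Moduli of all roots: 1.8975.
All moduli strictly greater than 1? Yes.
Verdict: Stationary.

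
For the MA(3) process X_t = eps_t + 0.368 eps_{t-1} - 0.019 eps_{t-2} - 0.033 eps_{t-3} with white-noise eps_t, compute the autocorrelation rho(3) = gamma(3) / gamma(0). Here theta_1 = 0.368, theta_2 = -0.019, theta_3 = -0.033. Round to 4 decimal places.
\rho(3) = -0.0290

For an MA(q) process with theta_0 = 1, the autocovariance is
  gamma(k) = sigma^2 * sum_{i=0..q-k} theta_i * theta_{i+k},
and rho(k) = gamma(k) / gamma(0). Sigma^2 cancels.
  numerator   = (1)*(-0.033) = -0.033.
  denominator = (1)^2 + (0.368)^2 + (-0.019)^2 + (-0.033)^2 = 1.136874.
  rho(3) = -0.033 / 1.136874 = -0.0290.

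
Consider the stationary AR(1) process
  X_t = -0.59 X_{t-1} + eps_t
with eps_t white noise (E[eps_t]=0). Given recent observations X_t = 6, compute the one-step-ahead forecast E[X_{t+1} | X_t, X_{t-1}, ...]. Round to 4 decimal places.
E[X_{t+1} \mid \mathcal F_t] = -3.5400

For an AR(p) model X_t = c + sum_i phi_i X_{t-i} + eps_t, the
one-step-ahead conditional mean is
  E[X_{t+1} | X_t, ...] = c + sum_i phi_i X_{t+1-i}.
Substitute known values:
  E[X_{t+1} | ...] = (-0.59) * (6)
                   = -3.5400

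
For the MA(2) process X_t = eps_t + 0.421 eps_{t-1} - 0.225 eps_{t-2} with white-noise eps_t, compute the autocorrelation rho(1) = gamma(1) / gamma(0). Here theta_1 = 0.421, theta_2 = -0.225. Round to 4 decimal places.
\rho(1) = 0.2657

For an MA(q) process with theta_0 = 1, the autocovariance is
  gamma(k) = sigma^2 * sum_{i=0..q-k} theta_i * theta_{i+k},
and rho(k) = gamma(k) / gamma(0). Sigma^2 cancels.
  numerator   = (1)*(0.421) + (0.421)*(-0.225) = 0.326275.
  denominator = (1)^2 + (0.421)^2 + (-0.225)^2 = 1.227866.
  rho(1) = 0.326275 / 1.227866 = 0.2657.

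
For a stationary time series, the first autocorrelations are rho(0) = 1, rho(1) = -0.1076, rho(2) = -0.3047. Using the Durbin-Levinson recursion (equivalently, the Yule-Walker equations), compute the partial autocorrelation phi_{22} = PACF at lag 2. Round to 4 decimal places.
\phi_{22} = -0.3200

The PACF at lag k is phi_{kk}, the last component of the solution
to the Yule-Walker system G_k phi = r_k where
  (G_k)_{ij} = rho(|i - j|), (r_k)_i = rho(i), i,j = 1..k.
Equivalently, Durbin-Levinson gives phi_{kk} iteratively:
  phi_{11} = rho(1)
  phi_{kk} = [rho(k) - sum_{j=1..k-1} phi_{k-1,j} rho(k-j)]
            / [1 - sum_{j=1..k-1} phi_{k-1,j} rho(j)],
  phi_{k,j} = phi_{k-1,j} - phi_{kk} phi_{k-1,k-j},  j = 1..k-1.
Step k = 1:
  phi_11 = rho(1) = -0.1076.
Step k = 2:
  phi_22 = [rho(2) - phi_11 rho(1)] / [1 - phi_11 rho(1)] = [-0.3047 - (-0.1076)(-0.1076)] / [1 - (-0.1076)(-0.1076)]
         = -0.31627776 / 0.98842224 = -0.32.
Therefore phi_{22} = -0.3200.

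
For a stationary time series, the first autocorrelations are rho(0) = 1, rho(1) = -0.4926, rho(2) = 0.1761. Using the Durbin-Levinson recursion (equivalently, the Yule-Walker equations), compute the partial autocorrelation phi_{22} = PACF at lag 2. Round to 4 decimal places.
\phi_{22} = -0.0879

The PACF at lag k is phi_{kk}, the last component of the solution
to the Yule-Walker system G_k phi = r_k where
  (G_k)_{ij} = rho(|i - j|), (r_k)_i = rho(i), i,j = 1..k.
Equivalently, Durbin-Levinson gives phi_{kk} iteratively:
  phi_{11} = rho(1)
  phi_{kk} = [rho(k) - sum_{j=1..k-1} phi_{k-1,j} rho(k-j)]
            / [1 - sum_{j=1..k-1} phi_{k-1,j} rho(j)],
  phi_{k,j} = phi_{k-1,j} - phi_{kk} phi_{k-1,k-j},  j = 1..k-1.
Step k = 1:
  phi_11 = rho(1) = -0.4926.
Step k = 2:
  phi_22 = [rho(2) - phi_11 rho(1)] / [1 - phi_11 rho(1)] = [0.1761 - (-0.4926)(-0.4926)] / [1 - (-0.4926)(-0.4926)]
         = -0.06655476 / 0.75734524 = -0.0879.
Therefore phi_{22} = -0.0879.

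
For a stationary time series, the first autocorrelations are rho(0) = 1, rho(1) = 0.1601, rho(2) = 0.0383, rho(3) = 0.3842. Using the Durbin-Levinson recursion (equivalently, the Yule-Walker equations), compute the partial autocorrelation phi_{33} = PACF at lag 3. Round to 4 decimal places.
\phi_{33} = 0.3860

The PACF at lag k is phi_{kk}, the last component of the solution
to the Yule-Walker system G_k phi = r_k where
  (G_k)_{ij} = rho(|i - j|), (r_k)_i = rho(i), i,j = 1..k.
Equivalently, Durbin-Levinson gives phi_{kk} iteratively:
  phi_{11} = rho(1)
  phi_{kk} = [rho(k) - sum_{j=1..k-1} phi_{k-1,j} rho(k-j)]
            / [1 - sum_{j=1..k-1} phi_{k-1,j} rho(j)],
  phi_{k,j} = phi_{k-1,j} - phi_{kk} phi_{k-1,k-j},  j = 1..k-1.
Step k = 1:
  phi_11 = rho(1) = 0.1601.
Step k = 2:
  phi_22 = [rho(2) - phi_11 rho(1)] / [1 - phi_11 rho(1)] = [0.0383 - (0.1601)(0.1601)] / [1 - (0.1601)(0.1601)]
         = 0.01266799 / 0.97436799 = 0.013001.
  Update: phi_21 = phi_11 - phi_22 phi_11 = 0.1601 - (0.013001)(0.1601) = 0.158019.
Step k = 3:
  phi_33 = [rho(3) - phi_21 rho(2) - phi_22 rho(1)] / [1 - phi_21 rho(1) - phi_22 rho(2)]
    numerator   = 0.3842 - (0.158019)(0.0383) - (0.013001)(0.1601) = 0.37606639
    denominator = 1 - (0.158019)(0.1601) - (0.013001)(0.0383) = 0.97420329
  phi_33 = 0.37606639 / 0.97420329 = 0.386.
Therefore phi_{33} = 0.3860.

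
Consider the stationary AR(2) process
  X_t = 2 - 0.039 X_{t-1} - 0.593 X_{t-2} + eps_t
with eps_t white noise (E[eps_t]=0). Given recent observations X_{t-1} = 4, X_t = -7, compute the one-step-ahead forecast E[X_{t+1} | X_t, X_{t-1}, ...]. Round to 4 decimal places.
E[X_{t+1} \mid \mathcal F_t] = -0.0990

For an AR(p) model X_t = c + sum_i phi_i X_{t-i} + eps_t, the
one-step-ahead conditional mean is
  E[X_{t+1} | X_t, ...] = c + sum_i phi_i X_{t+1-i}.
Substitute known values:
  E[X_{t+1} | ...] = 2 + (-0.039) * (-7) + (-0.593) * (4)
                   = -0.0990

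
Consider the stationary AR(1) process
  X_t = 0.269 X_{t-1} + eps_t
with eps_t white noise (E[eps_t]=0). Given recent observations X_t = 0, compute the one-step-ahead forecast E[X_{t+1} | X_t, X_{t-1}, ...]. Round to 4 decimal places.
E[X_{t+1} \mid \mathcal F_t] = 0.0000

For an AR(p) model X_t = c + sum_i phi_i X_{t-i} + eps_t, the
one-step-ahead conditional mean is
  E[X_{t+1} | X_t, ...] = c + sum_i phi_i X_{t+1-i}.
Substitute known values:
  E[X_{t+1} | ...] = (0.269) * (0)
                   = 0.0000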